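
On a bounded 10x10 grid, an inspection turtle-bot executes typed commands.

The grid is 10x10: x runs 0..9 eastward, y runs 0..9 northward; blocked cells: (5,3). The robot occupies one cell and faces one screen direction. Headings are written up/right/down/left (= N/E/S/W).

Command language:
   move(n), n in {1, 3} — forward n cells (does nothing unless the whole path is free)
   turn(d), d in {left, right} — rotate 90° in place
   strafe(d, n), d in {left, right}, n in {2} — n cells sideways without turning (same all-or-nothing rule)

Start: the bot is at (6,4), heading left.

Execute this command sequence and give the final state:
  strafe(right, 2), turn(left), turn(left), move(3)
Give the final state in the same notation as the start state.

at (9,6), heading right

t0: at (6,4), heading left
1. strafe(right, 2) → at (6,6), heading left
2. turn(left) → at (6,6), heading down
3. turn(left) → at (6,6), heading right
4. move(3) → at (9,6), heading right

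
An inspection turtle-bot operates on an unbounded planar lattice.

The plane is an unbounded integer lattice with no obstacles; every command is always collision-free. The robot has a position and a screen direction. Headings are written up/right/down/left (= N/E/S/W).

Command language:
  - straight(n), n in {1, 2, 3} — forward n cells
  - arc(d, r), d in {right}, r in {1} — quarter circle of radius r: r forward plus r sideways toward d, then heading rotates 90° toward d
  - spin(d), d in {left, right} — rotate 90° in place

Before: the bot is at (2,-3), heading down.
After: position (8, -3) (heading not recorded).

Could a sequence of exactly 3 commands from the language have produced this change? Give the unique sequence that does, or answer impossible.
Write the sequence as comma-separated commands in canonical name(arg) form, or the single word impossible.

key: order matters: swapping spin(left) and straight(3) lands elsewhere
t0: at (2,-3), heading down
1. spin(left) → at (2,-3), heading right
2. straight(3) → at (5,-3), heading right
3. straight(3) → at (8,-3), heading right
no other 3-command option fits: unique.

spin(left), straight(3), straight(3)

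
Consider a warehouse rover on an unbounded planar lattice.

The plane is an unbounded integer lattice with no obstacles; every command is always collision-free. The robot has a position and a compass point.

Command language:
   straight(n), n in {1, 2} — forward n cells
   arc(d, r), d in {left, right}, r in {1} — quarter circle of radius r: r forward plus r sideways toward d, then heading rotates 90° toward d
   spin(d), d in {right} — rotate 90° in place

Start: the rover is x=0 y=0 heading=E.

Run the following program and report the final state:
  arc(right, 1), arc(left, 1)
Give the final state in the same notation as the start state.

x=2 y=-2 heading=E

initial: x=0 y=0 heading=E
step 1 (arc(right, 1)): x=1 y=-1 heading=S
step 2 (arc(left, 1)): x=2 y=-2 heading=E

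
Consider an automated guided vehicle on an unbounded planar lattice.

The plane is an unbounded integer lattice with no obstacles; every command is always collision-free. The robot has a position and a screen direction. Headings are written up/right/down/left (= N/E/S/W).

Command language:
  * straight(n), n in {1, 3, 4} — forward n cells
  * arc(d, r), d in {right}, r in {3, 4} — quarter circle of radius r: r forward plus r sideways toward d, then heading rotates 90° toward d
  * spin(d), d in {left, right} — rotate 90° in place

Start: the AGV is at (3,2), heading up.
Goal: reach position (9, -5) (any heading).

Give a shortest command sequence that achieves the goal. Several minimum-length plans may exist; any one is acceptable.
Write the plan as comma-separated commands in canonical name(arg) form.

spin(right), straight(3), arc(right, 3), straight(4)

from: at (3,2), heading up
step 1 (spin(right)): at (3,2), heading right
step 2 (straight(3)): at (6,2), heading right
step 3 (arc(right, 3)): at (9,-1), heading down
step 4 (straight(4)): at (9,-5), heading down
minimal: 4 command(s), checked below 4.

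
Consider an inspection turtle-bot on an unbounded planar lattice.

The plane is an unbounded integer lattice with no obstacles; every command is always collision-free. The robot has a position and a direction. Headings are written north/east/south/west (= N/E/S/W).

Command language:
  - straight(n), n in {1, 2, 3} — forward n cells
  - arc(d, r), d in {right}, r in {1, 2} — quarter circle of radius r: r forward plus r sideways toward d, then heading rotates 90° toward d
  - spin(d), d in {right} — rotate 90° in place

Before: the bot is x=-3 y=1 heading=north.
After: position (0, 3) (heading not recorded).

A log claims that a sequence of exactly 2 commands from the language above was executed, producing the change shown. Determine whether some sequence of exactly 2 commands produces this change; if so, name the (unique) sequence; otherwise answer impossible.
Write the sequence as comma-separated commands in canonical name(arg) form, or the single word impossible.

key: running straight(1) before arc(right, 2) would end elsewhere — order is forced
start: x=-3 y=1 heading=north
t=1 arc(right, 2) ⇒ x=-1 y=3 heading=east
t=2 straight(1) ⇒ x=0 y=3 heading=east
no rival 2-sequence matches.

arc(right, 2), straight(1)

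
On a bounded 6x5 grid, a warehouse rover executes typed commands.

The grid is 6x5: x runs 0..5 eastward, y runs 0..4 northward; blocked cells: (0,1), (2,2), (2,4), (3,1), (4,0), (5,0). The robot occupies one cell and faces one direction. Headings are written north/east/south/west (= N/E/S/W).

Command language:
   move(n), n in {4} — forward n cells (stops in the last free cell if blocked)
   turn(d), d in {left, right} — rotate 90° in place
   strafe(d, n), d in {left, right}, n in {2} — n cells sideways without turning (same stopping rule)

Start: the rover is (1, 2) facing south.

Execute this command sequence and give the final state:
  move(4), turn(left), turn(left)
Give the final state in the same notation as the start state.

(1, 0) facing north

initial: (1, 2) facing south
t=1 move(4) ⇒ (1, 0) facing south
t=2 turn(left) ⇒ (1, 0) facing east
t=3 turn(left) ⇒ (1, 0) facing north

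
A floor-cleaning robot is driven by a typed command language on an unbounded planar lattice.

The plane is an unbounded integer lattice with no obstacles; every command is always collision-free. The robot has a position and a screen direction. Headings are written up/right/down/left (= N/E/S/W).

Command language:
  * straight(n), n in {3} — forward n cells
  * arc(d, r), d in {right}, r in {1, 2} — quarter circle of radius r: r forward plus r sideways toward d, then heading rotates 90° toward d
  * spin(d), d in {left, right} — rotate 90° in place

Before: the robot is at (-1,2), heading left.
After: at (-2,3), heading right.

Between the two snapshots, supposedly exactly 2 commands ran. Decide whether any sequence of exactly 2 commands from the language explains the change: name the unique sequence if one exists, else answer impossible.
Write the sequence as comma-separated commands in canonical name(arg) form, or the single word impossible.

key: cell and facing (now E) both changed — the 2 commands mix motion and turning
initial: at (-1,2), heading left
t=1 arc(right, 1) ⇒ at (-2,3), heading up
t=2 spin(right) ⇒ at (-2,3), heading right
no rival 2-sequence matches.

arc(right, 1), spin(right)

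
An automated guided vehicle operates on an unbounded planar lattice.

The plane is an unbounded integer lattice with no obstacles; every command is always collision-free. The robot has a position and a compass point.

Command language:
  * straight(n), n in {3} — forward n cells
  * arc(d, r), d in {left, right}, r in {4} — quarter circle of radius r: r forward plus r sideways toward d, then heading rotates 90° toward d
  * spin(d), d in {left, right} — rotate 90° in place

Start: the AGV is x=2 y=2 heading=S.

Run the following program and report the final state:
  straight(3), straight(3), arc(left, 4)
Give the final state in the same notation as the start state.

start: x=2 y=2 heading=S
[1] after straight(3): x=2 y=-1 heading=S
[2] after straight(3): x=2 y=-4 heading=S
[3] after arc(left, 4): x=6 y=-8 heading=E

x=6 y=-8 heading=E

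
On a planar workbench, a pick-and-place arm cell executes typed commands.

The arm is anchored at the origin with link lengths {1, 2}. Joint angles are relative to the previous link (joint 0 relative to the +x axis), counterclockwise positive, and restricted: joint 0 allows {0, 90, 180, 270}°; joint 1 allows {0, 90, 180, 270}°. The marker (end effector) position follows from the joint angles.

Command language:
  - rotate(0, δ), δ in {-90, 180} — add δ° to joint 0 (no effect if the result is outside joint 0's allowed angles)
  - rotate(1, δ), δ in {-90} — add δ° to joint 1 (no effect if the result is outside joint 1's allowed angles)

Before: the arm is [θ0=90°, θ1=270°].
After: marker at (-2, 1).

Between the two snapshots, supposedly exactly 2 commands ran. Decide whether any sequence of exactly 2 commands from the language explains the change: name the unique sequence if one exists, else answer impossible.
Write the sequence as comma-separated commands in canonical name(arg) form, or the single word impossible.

start: [θ0=90°, θ1=270°]
[1] after rotate(1, -90): [θ0=90°, θ1=180°]
[2] after rotate(1, -90): [θ0=90°, θ1=90°]
all 9 alternatives checked — unique.

rotate(1, -90), rotate(1, -90)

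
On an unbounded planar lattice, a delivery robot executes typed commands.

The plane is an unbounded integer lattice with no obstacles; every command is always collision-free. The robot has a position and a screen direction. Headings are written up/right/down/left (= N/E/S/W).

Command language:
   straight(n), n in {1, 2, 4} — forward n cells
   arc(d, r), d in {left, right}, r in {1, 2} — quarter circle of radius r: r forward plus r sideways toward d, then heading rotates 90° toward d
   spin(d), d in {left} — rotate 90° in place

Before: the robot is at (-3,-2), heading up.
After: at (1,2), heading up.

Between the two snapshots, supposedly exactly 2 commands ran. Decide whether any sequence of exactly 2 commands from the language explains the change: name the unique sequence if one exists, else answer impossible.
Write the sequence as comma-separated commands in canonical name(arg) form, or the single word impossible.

arc(right, 2), arc(left, 2)

key: still facing N at the end — net rotation zero over 2 steps
from: at (-3,-2), heading up
1. arc(right, 2) → at (-1,0), heading right
2. arc(left, 2) → at (1,2), heading up
no rival 2-sequence matches.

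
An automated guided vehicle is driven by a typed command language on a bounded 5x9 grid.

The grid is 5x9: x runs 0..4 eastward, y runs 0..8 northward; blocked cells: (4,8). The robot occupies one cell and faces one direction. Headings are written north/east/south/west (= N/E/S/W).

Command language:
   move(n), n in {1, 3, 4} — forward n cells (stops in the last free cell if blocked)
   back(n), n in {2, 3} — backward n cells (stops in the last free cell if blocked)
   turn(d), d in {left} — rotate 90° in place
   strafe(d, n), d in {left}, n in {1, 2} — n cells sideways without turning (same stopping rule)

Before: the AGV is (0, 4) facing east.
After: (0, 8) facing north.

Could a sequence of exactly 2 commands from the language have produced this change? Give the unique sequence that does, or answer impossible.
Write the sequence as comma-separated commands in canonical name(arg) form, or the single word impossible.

key: position moved to (0,8) AND the heading swung to N — translation plus rotation needed
t0: (0, 4) facing east
step 1 (turn(left)): (0, 4) facing north
step 2 (move(4)): (0, 8) facing north
all 64 alternatives checked — unique.

turn(left), move(4)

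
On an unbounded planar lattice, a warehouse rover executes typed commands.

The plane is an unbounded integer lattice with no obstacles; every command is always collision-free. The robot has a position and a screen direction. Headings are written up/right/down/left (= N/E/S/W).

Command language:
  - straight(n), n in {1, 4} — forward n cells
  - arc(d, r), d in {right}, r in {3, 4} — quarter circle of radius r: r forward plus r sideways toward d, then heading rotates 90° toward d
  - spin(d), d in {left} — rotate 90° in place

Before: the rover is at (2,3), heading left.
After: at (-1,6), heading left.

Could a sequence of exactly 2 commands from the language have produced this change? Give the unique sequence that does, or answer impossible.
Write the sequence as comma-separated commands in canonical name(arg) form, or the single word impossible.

arc(right, 3), spin(left)

key: still facing W at the end — net rotation zero over 2 steps
initial: at (2,3), heading left
t=1 arc(right, 3) ⇒ at (-1,6), heading up
t=2 spin(left) ⇒ at (-1,6), heading left
no other 2-command option fits: unique.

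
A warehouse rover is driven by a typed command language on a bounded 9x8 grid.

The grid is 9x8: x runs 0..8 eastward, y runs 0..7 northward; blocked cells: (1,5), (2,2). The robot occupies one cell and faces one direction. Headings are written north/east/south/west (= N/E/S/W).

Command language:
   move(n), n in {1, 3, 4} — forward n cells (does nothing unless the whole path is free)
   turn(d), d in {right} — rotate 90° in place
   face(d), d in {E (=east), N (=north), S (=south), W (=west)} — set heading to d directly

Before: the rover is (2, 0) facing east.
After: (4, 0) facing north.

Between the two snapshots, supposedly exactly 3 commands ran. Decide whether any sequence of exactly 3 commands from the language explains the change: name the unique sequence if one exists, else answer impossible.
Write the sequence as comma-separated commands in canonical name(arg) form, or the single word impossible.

key: position moved to (4,0) AND the heading swung to N — translation plus rotation needed
initial: (2, 0) facing east
t=1 move(1) ⇒ (3, 0) facing east
t=2 move(1) ⇒ (4, 0) facing east
t=3 face(N) ⇒ (4, 0) facing north
all 512 alternatives checked — unique.

move(1), move(1), face(N)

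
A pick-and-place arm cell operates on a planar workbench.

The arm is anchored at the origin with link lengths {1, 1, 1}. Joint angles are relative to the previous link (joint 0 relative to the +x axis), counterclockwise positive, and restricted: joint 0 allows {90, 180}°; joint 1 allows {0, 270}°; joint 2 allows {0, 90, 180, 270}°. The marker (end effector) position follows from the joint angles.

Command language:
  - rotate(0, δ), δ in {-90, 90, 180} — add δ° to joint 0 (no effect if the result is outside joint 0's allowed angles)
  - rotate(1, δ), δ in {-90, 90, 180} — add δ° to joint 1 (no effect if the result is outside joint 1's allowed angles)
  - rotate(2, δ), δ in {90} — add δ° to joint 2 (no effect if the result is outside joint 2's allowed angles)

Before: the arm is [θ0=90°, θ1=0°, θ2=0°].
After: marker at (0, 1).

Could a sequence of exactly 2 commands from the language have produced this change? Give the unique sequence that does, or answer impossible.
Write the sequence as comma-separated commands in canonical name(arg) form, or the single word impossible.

initial: [θ0=90°, θ1=0°, θ2=0°]
t=1 rotate(2, 90) ⇒ [θ0=90°, θ1=0°, θ2=90°]
t=2 rotate(2, 90) ⇒ [θ0=90°, θ1=0°, θ2=180°]
no rival 2-sequence matches.

rotate(2, 90), rotate(2, 90)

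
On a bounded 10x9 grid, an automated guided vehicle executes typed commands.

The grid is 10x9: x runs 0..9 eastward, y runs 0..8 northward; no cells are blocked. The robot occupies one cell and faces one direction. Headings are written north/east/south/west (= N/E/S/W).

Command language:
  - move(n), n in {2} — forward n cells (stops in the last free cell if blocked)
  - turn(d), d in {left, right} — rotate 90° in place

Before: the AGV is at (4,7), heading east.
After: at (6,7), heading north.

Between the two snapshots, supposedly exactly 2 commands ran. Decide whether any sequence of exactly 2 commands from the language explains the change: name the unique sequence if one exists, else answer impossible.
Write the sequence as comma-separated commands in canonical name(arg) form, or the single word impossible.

key: order matters: swapping move(2) and turn(left) lands elsewhere
begin: at (4,7), heading east
1. move(2) → at (6,7), heading east
2. turn(left) → at (6,7), heading north
uniquely the one of 9 2-step routes that fits.

move(2), turn(left)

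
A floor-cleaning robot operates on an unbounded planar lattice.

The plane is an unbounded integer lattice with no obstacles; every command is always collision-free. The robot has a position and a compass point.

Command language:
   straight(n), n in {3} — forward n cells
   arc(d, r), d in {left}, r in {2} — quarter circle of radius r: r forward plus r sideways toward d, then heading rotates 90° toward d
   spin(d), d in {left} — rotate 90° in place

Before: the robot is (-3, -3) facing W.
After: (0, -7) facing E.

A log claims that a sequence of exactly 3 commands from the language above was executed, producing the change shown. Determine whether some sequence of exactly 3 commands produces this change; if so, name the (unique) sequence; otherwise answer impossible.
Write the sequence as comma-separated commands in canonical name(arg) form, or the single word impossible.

arc(left, 2), arc(left, 2), straight(3)

key: position moved to (0,-7) AND the heading swung to E — translation plus rotation needed
start: (-3, -3) facing W
1. arc(left, 2) → (-5, -5) facing S
2. arc(left, 2) → (-3, -7) facing E
3. straight(3) → (0, -7) facing E
all 27 alternatives checked — unique.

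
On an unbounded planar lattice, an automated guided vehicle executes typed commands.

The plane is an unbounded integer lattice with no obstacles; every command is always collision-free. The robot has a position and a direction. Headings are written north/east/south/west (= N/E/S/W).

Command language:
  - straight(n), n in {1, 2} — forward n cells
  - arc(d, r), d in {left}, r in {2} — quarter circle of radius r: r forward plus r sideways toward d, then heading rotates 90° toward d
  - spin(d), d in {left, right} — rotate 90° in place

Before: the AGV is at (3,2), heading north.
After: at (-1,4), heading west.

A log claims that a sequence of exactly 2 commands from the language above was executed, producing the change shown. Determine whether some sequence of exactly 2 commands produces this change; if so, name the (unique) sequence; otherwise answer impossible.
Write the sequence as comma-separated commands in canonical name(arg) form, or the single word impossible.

key: cell and facing (now W) both changed — the 2 commands mix motion and turning
initial: at (3,2), heading north
t=1 arc(left, 2) ⇒ at (1,4), heading west
t=2 straight(2) ⇒ at (-1,4), heading west
no rival 2-sequence matches.

arc(left, 2), straight(2)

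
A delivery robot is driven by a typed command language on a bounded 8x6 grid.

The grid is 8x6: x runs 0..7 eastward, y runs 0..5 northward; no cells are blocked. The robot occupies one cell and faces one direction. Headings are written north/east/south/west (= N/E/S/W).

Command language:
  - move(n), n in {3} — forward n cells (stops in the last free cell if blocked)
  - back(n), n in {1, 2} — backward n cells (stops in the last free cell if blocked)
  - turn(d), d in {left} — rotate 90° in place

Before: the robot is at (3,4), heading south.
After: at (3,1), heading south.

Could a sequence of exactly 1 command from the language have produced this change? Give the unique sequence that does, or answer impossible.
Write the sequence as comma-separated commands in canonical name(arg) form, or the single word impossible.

key: still facing S — the one step turns nothing
begin: at (3,4), heading south
t=1 move(3) ⇒ at (3,1), heading south
no rival 1-sequence matches.

move(3)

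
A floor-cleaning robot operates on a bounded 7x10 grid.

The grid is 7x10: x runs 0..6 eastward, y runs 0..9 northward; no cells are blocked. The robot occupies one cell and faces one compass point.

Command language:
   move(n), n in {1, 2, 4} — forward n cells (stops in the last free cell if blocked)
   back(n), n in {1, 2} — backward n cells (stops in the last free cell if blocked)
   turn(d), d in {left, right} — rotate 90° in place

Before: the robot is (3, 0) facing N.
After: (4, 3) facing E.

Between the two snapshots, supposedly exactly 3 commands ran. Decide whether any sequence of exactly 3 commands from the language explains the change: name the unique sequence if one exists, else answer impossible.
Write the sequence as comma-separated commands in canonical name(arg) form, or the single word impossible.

all 343 sequences checked — none match.

impossible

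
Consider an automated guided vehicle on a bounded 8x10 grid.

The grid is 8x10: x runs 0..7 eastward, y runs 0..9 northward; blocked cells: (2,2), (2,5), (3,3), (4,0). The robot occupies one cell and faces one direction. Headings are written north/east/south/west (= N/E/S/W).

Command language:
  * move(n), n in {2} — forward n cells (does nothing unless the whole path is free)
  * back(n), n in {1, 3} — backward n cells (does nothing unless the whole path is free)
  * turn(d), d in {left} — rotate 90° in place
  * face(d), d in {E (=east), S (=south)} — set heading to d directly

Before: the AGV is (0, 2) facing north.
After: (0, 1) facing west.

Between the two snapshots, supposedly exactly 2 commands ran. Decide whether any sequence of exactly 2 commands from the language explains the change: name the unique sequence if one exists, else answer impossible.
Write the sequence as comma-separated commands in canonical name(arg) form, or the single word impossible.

back(1), turn(left)

key: order matters: swapping back(1) and turn(left) lands elsewhere
begin: (0, 2) facing north
t=1 back(1) ⇒ (0, 1) facing north
t=2 turn(left) ⇒ (0, 1) facing west
all 36 alternatives checked — unique.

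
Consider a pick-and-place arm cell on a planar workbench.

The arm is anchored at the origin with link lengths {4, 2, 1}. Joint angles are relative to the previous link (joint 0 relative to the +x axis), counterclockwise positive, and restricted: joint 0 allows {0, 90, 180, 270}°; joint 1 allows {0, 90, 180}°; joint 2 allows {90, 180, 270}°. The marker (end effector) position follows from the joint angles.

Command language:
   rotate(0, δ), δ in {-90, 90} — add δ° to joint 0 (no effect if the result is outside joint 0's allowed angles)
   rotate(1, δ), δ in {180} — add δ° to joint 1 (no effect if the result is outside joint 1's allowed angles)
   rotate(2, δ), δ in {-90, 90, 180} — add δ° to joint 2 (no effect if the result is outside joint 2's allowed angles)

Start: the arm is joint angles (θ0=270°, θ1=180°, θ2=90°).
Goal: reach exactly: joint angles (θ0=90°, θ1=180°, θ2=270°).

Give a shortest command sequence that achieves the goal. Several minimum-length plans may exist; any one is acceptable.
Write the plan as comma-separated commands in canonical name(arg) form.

from: joint angles (θ0=270°, θ1=180°, θ2=90°)
t=1 rotate(0, 90) ⇒ joint angles (θ0=0°, θ1=180°, θ2=90°)
t=2 rotate(0, 90) ⇒ joint angles (θ0=90°, θ1=180°, θ2=90°)
t=3 rotate(2, 180) ⇒ joint angles (θ0=90°, θ1=180°, θ2=270°)
no 2-step plan works, so 3 is optimal.

rotate(0, 90), rotate(0, 90), rotate(2, 180)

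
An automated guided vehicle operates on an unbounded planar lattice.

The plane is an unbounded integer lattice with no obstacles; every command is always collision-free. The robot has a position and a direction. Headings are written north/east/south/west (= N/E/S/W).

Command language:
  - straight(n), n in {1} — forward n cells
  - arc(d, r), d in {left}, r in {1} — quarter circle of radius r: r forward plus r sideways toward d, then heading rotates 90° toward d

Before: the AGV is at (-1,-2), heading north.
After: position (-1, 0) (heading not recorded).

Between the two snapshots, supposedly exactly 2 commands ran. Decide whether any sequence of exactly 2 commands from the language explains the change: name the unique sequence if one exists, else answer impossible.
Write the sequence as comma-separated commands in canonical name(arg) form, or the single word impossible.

straight(1), straight(1)

t0: at (-1,-2), heading north
step 1 (straight(1)): at (-1,-1), heading north
step 2 (straight(1)): at (-1,0), heading north
no rival 2-sequence matches.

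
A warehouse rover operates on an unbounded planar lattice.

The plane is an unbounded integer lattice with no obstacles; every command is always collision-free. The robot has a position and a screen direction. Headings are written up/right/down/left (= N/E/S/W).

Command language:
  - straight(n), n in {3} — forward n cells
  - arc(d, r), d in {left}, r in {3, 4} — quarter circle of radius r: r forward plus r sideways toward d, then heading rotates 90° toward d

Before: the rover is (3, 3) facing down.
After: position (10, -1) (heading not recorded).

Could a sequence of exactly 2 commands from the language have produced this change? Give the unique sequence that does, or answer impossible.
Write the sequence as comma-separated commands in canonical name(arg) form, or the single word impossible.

key: order matters: swapping arc(left, 4) and straight(3) lands elsewhere
start: (3, 3) facing down
1. arc(left, 4) → (7, -1) facing right
2. straight(3) → (10, -1) facing right
uniquely the one of 9 2-step routes that fits.

arc(left, 4), straight(3)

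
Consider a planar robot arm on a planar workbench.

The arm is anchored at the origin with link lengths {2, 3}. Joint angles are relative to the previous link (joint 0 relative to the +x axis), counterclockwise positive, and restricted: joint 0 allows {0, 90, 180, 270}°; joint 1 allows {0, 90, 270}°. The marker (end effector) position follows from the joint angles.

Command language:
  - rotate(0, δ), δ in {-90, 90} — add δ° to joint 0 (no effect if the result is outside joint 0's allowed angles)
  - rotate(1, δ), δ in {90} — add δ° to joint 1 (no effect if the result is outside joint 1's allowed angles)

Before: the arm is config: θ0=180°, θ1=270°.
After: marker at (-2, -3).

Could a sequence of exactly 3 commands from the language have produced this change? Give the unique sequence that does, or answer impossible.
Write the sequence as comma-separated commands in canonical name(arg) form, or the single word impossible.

rotate(1, 90), rotate(1, 90), rotate(1, 90)

from: config: θ0=180°, θ1=270°
t=1 rotate(1, 90) ⇒ config: θ0=180°, θ1=0°
t=2 rotate(1, 90) ⇒ config: θ0=180°, θ1=90°
t=3 rotate(1, 90) ⇒ config: θ0=180°, θ1=90°
no rival 3-sequence matches.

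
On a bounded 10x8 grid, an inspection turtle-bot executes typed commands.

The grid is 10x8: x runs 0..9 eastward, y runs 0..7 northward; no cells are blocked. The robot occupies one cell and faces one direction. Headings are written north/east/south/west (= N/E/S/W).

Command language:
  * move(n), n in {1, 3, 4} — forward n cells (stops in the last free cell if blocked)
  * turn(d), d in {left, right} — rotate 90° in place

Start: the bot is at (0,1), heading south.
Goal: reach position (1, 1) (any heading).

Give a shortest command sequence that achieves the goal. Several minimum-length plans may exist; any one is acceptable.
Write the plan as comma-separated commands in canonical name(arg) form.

turn(left), move(1)

t0: at (0,1), heading south
[1] after turn(left): at (0,1), heading east
[2] after move(1): at (1,1), heading east
no 1-step plan works, so 2 is optimal.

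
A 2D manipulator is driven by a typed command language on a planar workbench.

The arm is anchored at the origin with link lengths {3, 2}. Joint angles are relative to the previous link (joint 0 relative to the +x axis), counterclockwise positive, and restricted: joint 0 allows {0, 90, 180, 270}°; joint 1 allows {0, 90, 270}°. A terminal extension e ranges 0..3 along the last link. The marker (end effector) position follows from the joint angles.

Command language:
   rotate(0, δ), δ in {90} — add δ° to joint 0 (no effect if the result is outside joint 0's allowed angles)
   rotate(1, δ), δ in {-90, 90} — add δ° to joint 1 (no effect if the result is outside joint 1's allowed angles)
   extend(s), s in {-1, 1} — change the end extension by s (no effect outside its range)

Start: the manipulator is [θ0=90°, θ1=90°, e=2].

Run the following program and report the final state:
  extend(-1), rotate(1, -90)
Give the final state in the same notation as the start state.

[θ0=90°, θ1=0°, e=1]

t0: [θ0=90°, θ1=90°, e=2]
step 1 (extend(-1)): [θ0=90°, θ1=90°, e=1]
step 2 (rotate(1, -90)): [θ0=90°, θ1=0°, e=1]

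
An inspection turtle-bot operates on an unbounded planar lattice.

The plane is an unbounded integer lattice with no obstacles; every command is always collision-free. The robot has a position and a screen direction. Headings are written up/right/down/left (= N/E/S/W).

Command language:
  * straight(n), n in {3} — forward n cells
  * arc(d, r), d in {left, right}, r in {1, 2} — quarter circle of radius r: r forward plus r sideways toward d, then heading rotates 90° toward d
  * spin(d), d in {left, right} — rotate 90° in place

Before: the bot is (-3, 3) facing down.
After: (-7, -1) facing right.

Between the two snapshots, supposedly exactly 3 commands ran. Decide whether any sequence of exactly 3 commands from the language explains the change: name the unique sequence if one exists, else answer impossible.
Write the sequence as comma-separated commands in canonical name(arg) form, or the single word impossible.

arc(right, 2), arc(left, 2), spin(left)

key: order matters: swapping arc(right, 2) and spin(left) lands elsewhere
t0: (-3, 3) facing down
step 1 (arc(right, 2)): (-5, 1) facing left
step 2 (arc(left, 2)): (-7, -1) facing down
step 3 (spin(left)): (-7, -1) facing right
all 343 alternatives checked — unique.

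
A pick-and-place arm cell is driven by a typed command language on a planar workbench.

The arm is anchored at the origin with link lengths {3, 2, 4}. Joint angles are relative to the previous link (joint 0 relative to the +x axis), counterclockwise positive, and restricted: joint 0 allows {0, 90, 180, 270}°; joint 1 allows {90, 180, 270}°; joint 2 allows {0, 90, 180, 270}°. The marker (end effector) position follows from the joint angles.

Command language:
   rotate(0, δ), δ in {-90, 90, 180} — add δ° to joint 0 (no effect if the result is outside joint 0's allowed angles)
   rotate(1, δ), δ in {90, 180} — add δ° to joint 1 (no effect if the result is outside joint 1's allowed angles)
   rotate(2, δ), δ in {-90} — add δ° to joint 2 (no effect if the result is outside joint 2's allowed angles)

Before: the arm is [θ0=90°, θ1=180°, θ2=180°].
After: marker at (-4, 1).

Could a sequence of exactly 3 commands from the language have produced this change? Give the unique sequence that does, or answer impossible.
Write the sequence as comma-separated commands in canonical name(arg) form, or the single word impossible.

initial: [θ0=90°, θ1=180°, θ2=180°]
t=1 rotate(2, -90) ⇒ [θ0=90°, θ1=180°, θ2=90°]
t=2 rotate(2, -90) ⇒ [θ0=90°, θ1=180°, θ2=0°]
t=3 rotate(2, -90) ⇒ [θ0=90°, θ1=180°, θ2=270°]
all 216 alternatives checked — unique.

rotate(2, -90), rotate(2, -90), rotate(2, -90)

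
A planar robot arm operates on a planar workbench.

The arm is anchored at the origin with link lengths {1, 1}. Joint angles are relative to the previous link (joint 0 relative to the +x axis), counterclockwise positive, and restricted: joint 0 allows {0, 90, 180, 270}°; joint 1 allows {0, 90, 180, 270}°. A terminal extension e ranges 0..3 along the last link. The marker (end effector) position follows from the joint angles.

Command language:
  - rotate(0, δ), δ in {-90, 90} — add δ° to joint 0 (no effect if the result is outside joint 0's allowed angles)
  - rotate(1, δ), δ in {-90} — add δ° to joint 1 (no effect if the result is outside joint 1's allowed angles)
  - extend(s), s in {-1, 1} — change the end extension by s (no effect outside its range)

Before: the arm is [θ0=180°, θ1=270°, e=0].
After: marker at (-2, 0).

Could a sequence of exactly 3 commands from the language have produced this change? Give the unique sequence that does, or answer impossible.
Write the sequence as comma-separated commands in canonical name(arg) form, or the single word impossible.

from: [θ0=180°, θ1=270°, e=0]
t=1 rotate(1, -90) ⇒ [θ0=180°, θ1=180°, e=0]
t=2 rotate(1, -90) ⇒ [θ0=180°, θ1=90°, e=0]
t=3 rotate(1, -90) ⇒ [θ0=180°, θ1=0°, e=0]
all 125 alternatives checked — unique.

rotate(1, -90), rotate(1, -90), rotate(1, -90)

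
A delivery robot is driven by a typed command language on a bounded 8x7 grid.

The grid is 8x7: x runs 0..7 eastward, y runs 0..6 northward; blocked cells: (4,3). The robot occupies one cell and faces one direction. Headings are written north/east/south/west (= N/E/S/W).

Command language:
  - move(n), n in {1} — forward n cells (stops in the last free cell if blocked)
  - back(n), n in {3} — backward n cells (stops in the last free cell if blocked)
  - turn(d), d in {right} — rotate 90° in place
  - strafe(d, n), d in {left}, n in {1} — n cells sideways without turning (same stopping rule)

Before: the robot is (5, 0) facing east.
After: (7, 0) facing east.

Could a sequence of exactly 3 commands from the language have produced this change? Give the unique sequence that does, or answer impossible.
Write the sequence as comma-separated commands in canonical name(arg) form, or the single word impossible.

key: still facing E at the end — nothing in the sequence rotates
initial: (5, 0) facing east
[1] after move(1): (6, 0) facing east
[2] after move(1): (7, 0) facing east
[3] after move(1): (7, 0) facing east
all 64 alternatives checked — unique.

move(1), move(1), move(1)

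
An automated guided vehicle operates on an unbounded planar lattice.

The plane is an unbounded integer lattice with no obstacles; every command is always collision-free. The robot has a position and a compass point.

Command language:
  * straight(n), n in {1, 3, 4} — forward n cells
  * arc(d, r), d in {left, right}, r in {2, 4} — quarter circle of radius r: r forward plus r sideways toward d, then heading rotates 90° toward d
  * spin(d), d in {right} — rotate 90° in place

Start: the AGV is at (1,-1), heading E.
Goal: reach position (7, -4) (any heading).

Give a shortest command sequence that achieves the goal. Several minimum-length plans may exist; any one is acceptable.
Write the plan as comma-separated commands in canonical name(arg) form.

straight(4), arc(right, 2), straight(1)

initial: at (1,-1), heading E
1. straight(4) → at (5,-1), heading E
2. arc(right, 2) → at (7,-3), heading S
3. straight(1) → at (7,-4), heading S
shorter routes all fall short; 3 is best.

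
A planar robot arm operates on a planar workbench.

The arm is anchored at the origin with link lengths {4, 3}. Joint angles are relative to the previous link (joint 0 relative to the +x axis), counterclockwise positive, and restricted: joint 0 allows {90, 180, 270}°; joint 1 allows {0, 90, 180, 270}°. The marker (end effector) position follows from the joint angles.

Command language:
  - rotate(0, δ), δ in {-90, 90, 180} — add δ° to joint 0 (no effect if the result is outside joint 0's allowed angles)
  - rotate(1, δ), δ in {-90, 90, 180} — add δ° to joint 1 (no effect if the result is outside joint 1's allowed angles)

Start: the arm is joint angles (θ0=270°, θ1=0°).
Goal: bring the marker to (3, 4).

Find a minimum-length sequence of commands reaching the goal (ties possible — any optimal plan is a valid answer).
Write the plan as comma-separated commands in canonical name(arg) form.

begin: joint angles (θ0=270°, θ1=0°)
t=1 rotate(0, 180) ⇒ joint angles (θ0=90°, θ1=0°)
t=2 rotate(1, -90) ⇒ joint angles (θ0=90°, θ1=270°)
nothing shorter than 2 reaches the goal.

rotate(0, 180), rotate(1, -90)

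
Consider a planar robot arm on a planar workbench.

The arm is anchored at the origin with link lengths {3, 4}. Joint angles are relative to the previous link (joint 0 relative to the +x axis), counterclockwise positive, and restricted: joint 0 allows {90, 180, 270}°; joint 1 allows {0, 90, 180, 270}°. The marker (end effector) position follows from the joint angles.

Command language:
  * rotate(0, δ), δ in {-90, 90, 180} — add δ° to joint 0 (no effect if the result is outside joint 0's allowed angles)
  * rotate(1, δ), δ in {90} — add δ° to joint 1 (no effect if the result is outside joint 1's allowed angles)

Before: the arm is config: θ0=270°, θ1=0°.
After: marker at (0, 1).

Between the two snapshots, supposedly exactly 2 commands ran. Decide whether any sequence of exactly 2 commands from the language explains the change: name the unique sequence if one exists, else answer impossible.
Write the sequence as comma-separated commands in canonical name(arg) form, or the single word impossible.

initial: config: θ0=270°, θ1=0°
[1] after rotate(1, 90): config: θ0=270°, θ1=90°
[2] after rotate(1, 90): config: θ0=270°, θ1=180°
all 16 alternatives checked — unique.

rotate(1, 90), rotate(1, 90)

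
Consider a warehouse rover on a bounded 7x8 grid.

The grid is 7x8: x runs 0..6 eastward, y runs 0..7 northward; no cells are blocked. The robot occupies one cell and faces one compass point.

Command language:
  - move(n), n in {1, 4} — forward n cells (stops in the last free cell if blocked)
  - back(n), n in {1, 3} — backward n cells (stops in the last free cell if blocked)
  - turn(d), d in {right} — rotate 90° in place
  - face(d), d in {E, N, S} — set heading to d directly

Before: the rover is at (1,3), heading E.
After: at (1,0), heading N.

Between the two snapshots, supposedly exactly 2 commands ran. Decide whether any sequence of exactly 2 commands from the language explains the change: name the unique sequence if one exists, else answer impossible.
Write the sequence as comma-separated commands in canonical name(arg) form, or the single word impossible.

face(N), back(3)

key: running back(3) before face(N) would end elsewhere — order is forced
from: at (1,3), heading E
1. face(N) → at (1,3), heading N
2. back(3) → at (1,0), heading N
no other 2-command option fits: unique.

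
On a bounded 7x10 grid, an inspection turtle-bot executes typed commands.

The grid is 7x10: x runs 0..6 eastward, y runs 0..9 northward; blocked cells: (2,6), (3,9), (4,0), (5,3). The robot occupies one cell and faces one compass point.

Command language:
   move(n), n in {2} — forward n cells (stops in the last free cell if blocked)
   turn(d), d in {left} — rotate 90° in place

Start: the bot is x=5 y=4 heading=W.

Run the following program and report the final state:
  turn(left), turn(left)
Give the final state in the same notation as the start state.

t0: x=5 y=4 heading=W
[1] after turn(left): x=5 y=4 heading=S
[2] after turn(left): x=5 y=4 heading=E

x=5 y=4 heading=E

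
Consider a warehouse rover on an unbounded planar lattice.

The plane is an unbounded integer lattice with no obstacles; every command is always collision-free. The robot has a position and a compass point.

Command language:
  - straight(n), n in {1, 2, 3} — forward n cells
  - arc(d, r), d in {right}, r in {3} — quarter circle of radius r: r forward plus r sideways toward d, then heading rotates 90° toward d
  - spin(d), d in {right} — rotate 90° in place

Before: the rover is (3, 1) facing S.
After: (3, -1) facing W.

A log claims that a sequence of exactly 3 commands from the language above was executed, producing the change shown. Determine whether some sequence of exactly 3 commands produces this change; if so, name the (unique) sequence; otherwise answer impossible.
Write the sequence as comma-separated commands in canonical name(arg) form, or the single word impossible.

straight(1), straight(1), spin(right)

key: order matters: swapping straight(1) and spin(right) lands elsewhere
begin: (3, 1) facing S
t=1 straight(1) ⇒ (3, 0) facing S
t=2 straight(1) ⇒ (3, -1) facing S
t=3 spin(right) ⇒ (3, -1) facing W
no rival 3-sequence matches.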